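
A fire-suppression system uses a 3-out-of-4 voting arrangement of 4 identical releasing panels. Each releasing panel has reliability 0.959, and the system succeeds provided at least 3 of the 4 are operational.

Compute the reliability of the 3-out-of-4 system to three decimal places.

R = Σ_{i=3}^{4} C(4,i) p^i (1−p)^{4−i} with p = 0.959
C(4,3)·0.959^3·0.041^1 = 0.14464
C(4,4)·0.959^4·0.041^0 = 0.84581
Sum = 0.990

0.990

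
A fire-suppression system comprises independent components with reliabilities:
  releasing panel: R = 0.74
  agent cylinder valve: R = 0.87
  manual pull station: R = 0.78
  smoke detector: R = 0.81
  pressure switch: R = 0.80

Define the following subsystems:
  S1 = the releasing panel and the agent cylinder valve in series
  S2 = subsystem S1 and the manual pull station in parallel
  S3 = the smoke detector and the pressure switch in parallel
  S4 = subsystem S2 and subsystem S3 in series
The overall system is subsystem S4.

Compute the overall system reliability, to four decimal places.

0.8866

Series (releasing panel and agent cylinder valve): 0.740000 × 0.870000 = 0.643800
Parallel ([0.643800] and manual pull station): 1 − (1 − 0.643800)(1 − 0.780000) = 0.921636
Parallel (smoke detector and pressure switch): 1 − (1 − 0.810000)(1 − 0.800000) = 0.962000
Series ([0.921636] and [0.962000]): 0.921636 × 0.962000 = 0.8866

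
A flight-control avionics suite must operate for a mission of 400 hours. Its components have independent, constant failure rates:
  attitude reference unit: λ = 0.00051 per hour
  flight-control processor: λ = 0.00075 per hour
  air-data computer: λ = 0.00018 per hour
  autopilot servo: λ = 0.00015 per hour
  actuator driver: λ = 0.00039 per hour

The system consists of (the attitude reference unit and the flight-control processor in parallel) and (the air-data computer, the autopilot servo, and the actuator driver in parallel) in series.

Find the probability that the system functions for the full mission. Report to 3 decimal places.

R(attitude reference unit) = exp(−0.00051 × 400) = 0.81546
R(flight-control processor) = exp(−0.00075 × 400) = 0.74082
R(air-data computer) = exp(−0.00018 × 400) = 0.93053
R(autopilot servo) = exp(−0.00015 × 400) = 0.94176
R(actuator driver) = exp(−0.00039 × 400) = 0.85556
Parallel (attitude reference unit and flight-control processor): 1 − (1 − 0.81546)(1 − 0.74082) = 0.95217
Parallel (air-data computer, autopilot servo, and actuator driver): 1 − (1 − 0.93053)(1 − 0.94176)(1 − 0.85556) = 0.99942
Series ([0.95217] and [0.99942]): 0.95217 × 0.99942 = 0.952

0.952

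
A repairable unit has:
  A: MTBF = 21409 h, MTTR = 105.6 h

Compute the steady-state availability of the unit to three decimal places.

A(A) = MTBF/(MTBF+MTTR) = 21409/(21409+105.6) = 0.995

0.995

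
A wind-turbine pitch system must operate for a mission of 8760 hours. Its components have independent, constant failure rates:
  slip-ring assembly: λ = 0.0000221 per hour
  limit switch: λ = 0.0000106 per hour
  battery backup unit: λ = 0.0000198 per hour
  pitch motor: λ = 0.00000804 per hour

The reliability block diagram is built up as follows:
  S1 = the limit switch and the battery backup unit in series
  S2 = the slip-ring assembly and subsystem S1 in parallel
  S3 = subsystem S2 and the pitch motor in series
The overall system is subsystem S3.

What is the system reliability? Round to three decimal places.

R(slip-ring assembly) = exp(−0.0000221 × 8760) = 0.82399
R(limit switch) = exp(−0.0000106 × 8760) = 0.91132
R(battery backup unit) = exp(−0.0000198 × 8760) = 0.84076
R(pitch motor) = exp(−0.00000804 × 8760) = 0.93199
Series (limit switch and battery backup unit): 0.91132 × 0.84076 = 0.76620
Parallel (slip-ring assembly and [0.76620]): 1 − (1 − 0.82399)(1 − 0.76620) = 0.95885
Series ([0.95885] and pitch motor): 0.95885 × 0.93199 = 0.894

0.894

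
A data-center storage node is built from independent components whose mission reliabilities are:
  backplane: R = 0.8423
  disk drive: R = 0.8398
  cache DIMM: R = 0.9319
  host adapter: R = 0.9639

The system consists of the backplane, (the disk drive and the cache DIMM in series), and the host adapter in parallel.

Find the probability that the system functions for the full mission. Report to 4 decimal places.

Series (disk drive and cache DIMM): 0.839800 × 0.931900 = 0.782610
Parallel (backplane, [0.782610], and host adapter): 1 − (1 − 0.842300)(1 − 0.782610)(1 − 0.963900) = 0.9988

0.9988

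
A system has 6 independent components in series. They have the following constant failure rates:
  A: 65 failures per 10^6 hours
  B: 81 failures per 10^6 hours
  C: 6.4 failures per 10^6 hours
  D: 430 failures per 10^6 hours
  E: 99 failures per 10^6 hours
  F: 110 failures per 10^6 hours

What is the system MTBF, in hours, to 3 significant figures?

1260

Series of exponential components: λ_sys = Σ λ_i
λ_sys = 0.000065 + 0.000081 + 0.0000064 + 0.00043 + 0.000099 + 0.00011 = 7.9140e-04 /h
MTBF = 1 / λ_sys = 1260 h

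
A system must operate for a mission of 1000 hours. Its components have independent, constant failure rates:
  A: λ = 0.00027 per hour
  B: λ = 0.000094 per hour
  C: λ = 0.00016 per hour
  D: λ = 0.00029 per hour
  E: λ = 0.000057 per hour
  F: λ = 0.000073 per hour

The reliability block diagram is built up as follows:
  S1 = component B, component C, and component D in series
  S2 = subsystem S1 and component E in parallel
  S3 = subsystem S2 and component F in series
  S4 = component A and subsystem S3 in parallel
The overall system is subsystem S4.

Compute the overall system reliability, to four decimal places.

R(A) = exp(−0.00027 × 1000) = 0.763379
R(B) = exp(−0.000094 × 1000) = 0.910283
R(C) = exp(−0.00016 × 1000) = 0.852144
R(D) = exp(−0.00029 × 1000) = 0.748264
R(E) = exp(−0.000057 × 1000) = 0.944594
R(F) = exp(−0.000073 × 1000) = 0.929601
Series (B, C, and D): 0.910283 × 0.852144 × 0.748264 = 0.580423
Parallel ([0.580423] and E): 1 − (1 − 0.580423)(1 − 0.944594) = 0.976753
Series ([0.976753] and F): 0.976753 × 0.929601 = 0.907991
Parallel (A and [0.907991]): 1 − (1 − 0.763379)(1 − 0.907991) = 0.9782

0.9782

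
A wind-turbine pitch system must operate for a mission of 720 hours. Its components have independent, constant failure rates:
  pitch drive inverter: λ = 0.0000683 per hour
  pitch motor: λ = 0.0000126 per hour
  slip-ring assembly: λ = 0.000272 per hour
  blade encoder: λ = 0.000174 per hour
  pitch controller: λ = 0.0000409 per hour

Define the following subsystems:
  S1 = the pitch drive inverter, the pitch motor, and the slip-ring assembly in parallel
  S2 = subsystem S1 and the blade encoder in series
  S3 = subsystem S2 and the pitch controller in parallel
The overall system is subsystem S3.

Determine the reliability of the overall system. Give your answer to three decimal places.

0.997

R(pitch drive inverter) = exp(−0.0000683 × 720) = 0.95201
R(pitch motor) = exp(−0.0000126 × 720) = 0.99097
R(slip-ring assembly) = exp(−0.000272 × 720) = 0.82214
R(blade encoder) = exp(−0.000174 × 720) = 0.88225
R(pitch controller) = exp(−0.0000409 × 720) = 0.97098
Parallel (pitch drive inverter, pitch motor, and slip-ring assembly): 1 − (1 − 0.95201)(1 − 0.99097)(1 − 0.82214) = 0.99992
Series ([0.99992] and blade encoder): 0.99992 × 0.88225 = 0.88218
Parallel ([0.88218] and pitch controller): 1 − (1 − 0.88218)(1 − 0.97098) = 0.997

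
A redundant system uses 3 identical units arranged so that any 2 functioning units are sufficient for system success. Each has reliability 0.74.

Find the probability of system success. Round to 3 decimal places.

R = Σ_{i=2}^{3} C(3,i) p^i (1−p)^{3−i} with p = 0.74
C(3,2)·0.74^2·0.26^1 = 0.42713
C(3,3)·0.74^3·0.26^0 = 0.40522
Sum = 0.832

0.832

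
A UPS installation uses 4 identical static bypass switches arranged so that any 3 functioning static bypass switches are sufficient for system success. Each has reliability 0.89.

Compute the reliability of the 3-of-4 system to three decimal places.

R = Σ_{i=3}^{4} C(4,i) p^i (1−p)^{4−i} with p = 0.89
C(4,3)·0.89^3·0.11^1 = 0.31019
C(4,4)·0.89^4·0.11^0 = 0.62742
Sum = 0.938

0.938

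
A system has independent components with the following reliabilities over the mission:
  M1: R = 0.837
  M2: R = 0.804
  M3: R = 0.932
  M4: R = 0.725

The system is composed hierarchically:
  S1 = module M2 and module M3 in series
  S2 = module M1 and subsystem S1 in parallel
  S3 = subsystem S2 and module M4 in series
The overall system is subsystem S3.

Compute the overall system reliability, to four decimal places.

0.6954

Series (M2 and M3): 0.804000 × 0.932000 = 0.749328
Parallel (M1 and [0.749328]): 1 − (1 − 0.837000)(1 − 0.749328) = 0.959140
Series ([0.959140] and M4): 0.959140 × 0.725000 = 0.6954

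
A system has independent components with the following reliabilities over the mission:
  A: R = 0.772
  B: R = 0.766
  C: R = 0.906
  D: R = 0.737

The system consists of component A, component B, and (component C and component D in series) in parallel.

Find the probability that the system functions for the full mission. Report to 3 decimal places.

Series (C and D): 0.90600 × 0.73700 = 0.66772
Parallel (A, B, and [0.66772]): 1 − (1 − 0.77200)(1 − 0.76600)(1 − 0.66772) = 0.982

0.982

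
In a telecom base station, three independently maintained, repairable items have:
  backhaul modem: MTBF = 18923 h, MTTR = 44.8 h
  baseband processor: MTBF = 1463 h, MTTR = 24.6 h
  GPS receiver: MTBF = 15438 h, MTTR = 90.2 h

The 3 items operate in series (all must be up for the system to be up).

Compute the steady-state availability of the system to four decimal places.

0.9754

A(backhaul modem) = MTBF/(MTBF+MTTR) = 18923/(18923+44.8) = 0.997638
A(baseband processor) = MTBF/(MTBF+MTTR) = 1463/(1463+24.6) = 0.983463
A(GPS receiver) = MTBF/(MTBF+MTTR) = 15438/(15438+90.2) = 0.994191
Series availability: 0.997638 × 0.983463 × 0.994191 = 0.9754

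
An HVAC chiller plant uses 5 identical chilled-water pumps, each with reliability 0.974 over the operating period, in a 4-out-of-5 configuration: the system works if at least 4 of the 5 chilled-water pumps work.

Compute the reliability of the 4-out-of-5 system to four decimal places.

R = Σ_{i=4}^{5} C(5,i) p^i (1−p)^{5−i} with p = 0.974
C(5,4)·0.974^4·0.026^1 = 0.116998
C(5,5)·0.974^5·0.026^0 = 0.876587
Sum = 0.9936

0.9936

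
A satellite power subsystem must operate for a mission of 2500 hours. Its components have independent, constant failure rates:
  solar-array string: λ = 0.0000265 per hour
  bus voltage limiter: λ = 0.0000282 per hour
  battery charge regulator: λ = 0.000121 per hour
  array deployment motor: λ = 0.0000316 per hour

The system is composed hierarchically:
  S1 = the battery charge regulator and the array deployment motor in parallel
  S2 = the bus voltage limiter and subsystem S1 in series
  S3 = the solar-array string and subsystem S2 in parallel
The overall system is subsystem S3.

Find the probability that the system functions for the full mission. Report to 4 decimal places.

0.9945

R(solar-array string) = exp(−0.0000265 × 2500) = 0.935897
R(bus voltage limiter) = exp(−0.0000282 × 2500) = 0.931928
R(battery charge regulator) = exp(−0.000121 × 2500) = 0.738968
R(array deployment motor) = exp(−0.0000316 × 2500) = 0.924040
Parallel (battery charge regulator and array deployment motor): 1 − (1 − 0.738968)(1 − 0.924040) = 0.980172
Series (bus voltage limiter and [0.980172]): 0.931928 × 0.980172 = 0.913450
Parallel (solar-array string and [0.913450]): 1 − (1 − 0.935897)(1 − 0.913450) = 0.9945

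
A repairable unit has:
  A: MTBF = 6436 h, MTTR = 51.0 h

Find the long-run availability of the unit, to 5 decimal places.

0.99214

A(A) = MTBF/(MTBF+MTTR) = 6436/(6436+51.0) = 0.99214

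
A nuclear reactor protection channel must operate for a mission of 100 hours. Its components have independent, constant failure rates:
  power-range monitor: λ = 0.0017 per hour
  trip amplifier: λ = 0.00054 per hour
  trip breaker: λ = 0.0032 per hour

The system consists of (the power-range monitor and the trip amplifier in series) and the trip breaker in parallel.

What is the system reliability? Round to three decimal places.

0.945

R(power-range monitor) = exp(−0.0017 × 100) = 0.84366
R(trip amplifier) = exp(−0.00054 × 100) = 0.94743
R(trip breaker) = exp(−0.0032 × 100) = 0.72615
Series (power-range monitor and trip amplifier): 0.84366 × 0.94743 = 0.79931
Parallel ([0.79931] and trip breaker): 1 − (1 − 0.79931)(1 − 0.72615) = 0.945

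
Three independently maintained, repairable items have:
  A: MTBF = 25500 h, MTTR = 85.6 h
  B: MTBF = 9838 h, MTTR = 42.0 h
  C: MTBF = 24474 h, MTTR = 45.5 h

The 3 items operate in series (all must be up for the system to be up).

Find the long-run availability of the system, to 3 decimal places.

0.991

A(A) = MTBF/(MTBF+MTTR) = 25500/(25500+85.6) = 0.996654
A(B) = MTBF/(MTBF+MTTR) = 9838/(9838+42.0) = 0.995749
A(C) = MTBF/(MTBF+MTTR) = 24474/(24474+45.5) = 0.998144
Series availability: 0.996654 × 0.995749 × 0.998144 = 0.991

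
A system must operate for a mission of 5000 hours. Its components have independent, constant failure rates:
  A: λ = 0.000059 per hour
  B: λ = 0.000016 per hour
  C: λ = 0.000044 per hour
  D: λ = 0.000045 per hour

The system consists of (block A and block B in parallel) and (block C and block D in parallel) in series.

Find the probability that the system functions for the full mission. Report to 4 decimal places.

0.9414

R(A) = exp(−0.000059 × 5000) = 0.744532
R(B) = exp(−0.000016 × 5000) = 0.923116
R(C) = exp(−0.000044 × 5000) = 0.802519
R(D) = exp(−0.000045 × 5000) = 0.798516
Parallel (A and B): 1 − (1 − 0.744532)(1 − 0.923116) = 0.980359
Parallel (C and D): 1 − (1 − 0.802519)(1 − 0.798516) = 0.960211
Series ([0.980359] and [0.960211]): 0.980359 × 0.960211 = 0.9414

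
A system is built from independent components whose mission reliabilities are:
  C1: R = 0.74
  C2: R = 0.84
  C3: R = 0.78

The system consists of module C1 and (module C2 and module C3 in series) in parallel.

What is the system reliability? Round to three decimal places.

Series (C2 and C3): 0.84000 × 0.78000 = 0.65520
Parallel (C1 and [0.65520]): 1 − (1 − 0.74000)(1 − 0.65520) = 0.910

0.910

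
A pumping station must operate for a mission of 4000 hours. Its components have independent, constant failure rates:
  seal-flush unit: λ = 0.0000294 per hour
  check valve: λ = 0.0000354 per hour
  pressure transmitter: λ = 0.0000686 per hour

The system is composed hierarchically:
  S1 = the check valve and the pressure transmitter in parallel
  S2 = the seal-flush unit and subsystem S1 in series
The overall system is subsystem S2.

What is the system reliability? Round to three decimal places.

R(seal-flush unit) = exp(−0.0000294 × 4000) = 0.88905
R(check valve) = exp(−0.0000354 × 4000) = 0.86797
R(pressure transmitter) = exp(−0.0000686 × 4000) = 0.76003
Parallel (check valve and pressure transmitter): 1 − (1 − 0.86797)(1 − 0.76003) = 0.96832
Series (seal-flush unit and [0.96832]): 0.88905 × 0.96832 = 0.861

0.861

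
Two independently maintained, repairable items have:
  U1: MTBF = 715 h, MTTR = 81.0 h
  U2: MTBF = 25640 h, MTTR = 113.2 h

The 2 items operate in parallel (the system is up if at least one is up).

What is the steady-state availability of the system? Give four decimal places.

0.9996

A(U1) = MTBF/(MTBF+MTTR) = 715/(715+81.0) = 0.898241
A(U2) = MTBF/(MTBF+MTTR) = 25640/(25640+113.2) = 0.995604
Parallel availability: 1 − (1 − 0.898241)(1 − 0.995604) = 0.9996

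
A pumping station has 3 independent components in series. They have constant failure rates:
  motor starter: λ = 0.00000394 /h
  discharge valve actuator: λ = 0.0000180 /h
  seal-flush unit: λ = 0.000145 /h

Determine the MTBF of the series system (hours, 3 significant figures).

Series of exponential components: λ_sys = Σ λ_i
λ_sys = 0.00000394 + 0.0000180 + 0.000145 = 1.6694e-04 /h
MTBF = 1 / λ_sys = 5990 h

5990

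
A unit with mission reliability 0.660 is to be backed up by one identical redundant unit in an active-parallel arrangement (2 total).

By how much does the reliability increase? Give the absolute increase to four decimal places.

0.2244

R_before = 0.660
R_after = 1 − (1 − 0.660)^2 = 0.8844
ΔR = 0.8844 − 0.660 = 0.2244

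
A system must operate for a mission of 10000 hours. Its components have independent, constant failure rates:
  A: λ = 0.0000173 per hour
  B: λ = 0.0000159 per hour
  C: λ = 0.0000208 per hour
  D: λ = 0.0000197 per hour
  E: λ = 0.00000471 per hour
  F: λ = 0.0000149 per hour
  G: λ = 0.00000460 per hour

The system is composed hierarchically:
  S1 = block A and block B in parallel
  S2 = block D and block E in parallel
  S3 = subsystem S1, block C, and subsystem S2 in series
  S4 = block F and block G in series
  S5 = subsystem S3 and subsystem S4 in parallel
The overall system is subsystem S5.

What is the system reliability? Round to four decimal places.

R(A) = exp(−0.0000173 × 10000) = 0.841138
R(B) = exp(−0.0000159 × 10000) = 0.852996
R(C) = exp(−0.0000208 × 10000) = 0.812207
R(D) = exp(−0.0000197 × 10000) = 0.821191
R(E) = exp(−0.00000471 × 10000) = 0.953992
R(F) = exp(−0.0000149 × 10000) = 0.861569
R(G) = exp(−0.00000460 × 10000) = 0.955042
Parallel (A and B): 1 − (1 − 0.841138)(1 − 0.852996) = 0.976647
Parallel (D and E): 1 − (1 − 0.821191)(1 − 0.953992) = 0.991773
Series ([0.976647], C, and [0.991773]): 0.976647 × 0.812207 × 0.991773 = 0.786714
Series (F and G): 0.861569 × 0.955042 = 0.822835
Parallel ([0.786714] and [0.822835]): 1 − (1 − 0.786714)(1 − 0.822835) = 0.9622

0.9622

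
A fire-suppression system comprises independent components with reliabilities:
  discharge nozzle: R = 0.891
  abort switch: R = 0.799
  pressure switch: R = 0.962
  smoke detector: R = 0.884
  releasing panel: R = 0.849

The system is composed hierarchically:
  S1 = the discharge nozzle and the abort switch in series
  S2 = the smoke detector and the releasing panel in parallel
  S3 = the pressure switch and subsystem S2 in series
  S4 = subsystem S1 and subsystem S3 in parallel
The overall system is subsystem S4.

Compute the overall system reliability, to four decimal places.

Series (discharge nozzle and abort switch): 0.891000 × 0.799000 = 0.711909
Parallel (smoke detector and releasing panel): 1 − (1 − 0.884000)(1 − 0.849000) = 0.982484
Series (pressure switch and [0.982484]): 0.962000 × 0.982484 = 0.945150
Parallel ([0.711909] and [0.945150]): 1 − (1 − 0.711909)(1 − 0.945150) = 0.9842

0.9842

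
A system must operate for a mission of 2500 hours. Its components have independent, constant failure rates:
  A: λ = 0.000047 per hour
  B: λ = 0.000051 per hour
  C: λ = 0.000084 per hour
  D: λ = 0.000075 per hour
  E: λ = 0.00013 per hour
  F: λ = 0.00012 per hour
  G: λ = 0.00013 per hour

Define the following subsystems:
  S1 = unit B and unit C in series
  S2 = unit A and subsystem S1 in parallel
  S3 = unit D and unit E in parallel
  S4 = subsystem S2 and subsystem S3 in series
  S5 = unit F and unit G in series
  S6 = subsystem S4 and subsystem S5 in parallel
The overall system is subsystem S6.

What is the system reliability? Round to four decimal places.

0.9639

R(A) = exp(−0.000047 × 2500) = 0.889141
R(B) = exp(−0.000051 × 2500) = 0.880293
R(C) = exp(−0.000084 × 2500) = 0.810584
R(D) = exp(−0.000075 × 2500) = 0.829029
R(E) = exp(−0.00013 × 2500) = 0.722527
R(F) = exp(−0.00012 × 2500) = 0.740818
R(G) = exp(−0.00013 × 2500) = 0.722527
Series (B and C): 0.880293 × 0.810584 = 0.713551
Parallel (A and [0.713551]): 1 − (1 − 0.889141)(1 − 0.713551) = 0.968245
Parallel (D and E): 1 − (1 − 0.829029)(1 − 0.722527) = 0.952560
Series ([0.968245] and [0.952560]): 0.968245 × 0.952560 = 0.922311
Series (F and G): 0.740818 × 0.722527 = 0.535261
Parallel ([0.922311] and [0.535261]): 1 − (1 − 0.922311)(1 − 0.535261) = 0.9639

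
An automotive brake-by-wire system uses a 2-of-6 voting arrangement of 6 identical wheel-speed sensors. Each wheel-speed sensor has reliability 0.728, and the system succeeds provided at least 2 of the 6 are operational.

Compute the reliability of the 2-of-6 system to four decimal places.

0.9931

R = Σ_{i=2}^{6} C(6,i) p^i (1−p)^{6−i} with p = 0.728
C(6,2)·0.728^2·0.272^4 = 0.043514
C(6,3)·0.728^3·0.272^3 = 0.155285
C(6,4)·0.728^4·0.272^2 = 0.311713
C(6,5)·0.728^5·0.272^1 = 0.333716
C(6,6)·0.728^6·0.272^0 = 0.148864
Sum = 0.9931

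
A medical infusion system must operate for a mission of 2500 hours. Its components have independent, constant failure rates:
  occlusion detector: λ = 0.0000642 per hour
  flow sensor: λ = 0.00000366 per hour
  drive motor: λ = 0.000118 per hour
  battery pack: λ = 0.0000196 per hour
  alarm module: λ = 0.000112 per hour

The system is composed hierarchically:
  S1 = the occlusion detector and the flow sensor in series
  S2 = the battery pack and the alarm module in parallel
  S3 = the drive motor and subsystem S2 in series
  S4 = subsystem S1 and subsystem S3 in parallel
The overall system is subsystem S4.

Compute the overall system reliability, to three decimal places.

0.959

R(occlusion detector) = exp(−0.0000642 × 2500) = 0.85172
R(flow sensor) = exp(−0.00000366 × 2500) = 0.99089
R(drive motor) = exp(−0.000118 × 2500) = 0.74453
R(battery pack) = exp(−0.0000196 × 2500) = 0.95218
R(alarm module) = exp(−0.000112 × 2500) = 0.75578
Series (occlusion detector and flow sensor): 0.85172 × 0.99089 = 0.84396
Parallel (battery pack and alarm module): 1 − (1 − 0.95218)(1 − 0.75578) = 0.98832
Series (drive motor and [0.98832]): 0.74453 × 0.98832 = 0.73583
Parallel ([0.84396] and [0.73583]): 1 − (1 − 0.84396)(1 − 0.73583) = 0.959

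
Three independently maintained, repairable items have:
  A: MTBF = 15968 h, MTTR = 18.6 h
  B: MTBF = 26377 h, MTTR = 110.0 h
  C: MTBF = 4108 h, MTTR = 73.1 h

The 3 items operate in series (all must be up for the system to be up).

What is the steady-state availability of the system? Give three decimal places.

A(A) = MTBF/(MTBF+MTTR) = 15968/(15968+18.6) = 0.998837
A(B) = MTBF/(MTBF+MTTR) = 26377/(26377+110.0) = 0.995847
A(C) = MTBF/(MTBF+MTTR) = 4108/(4108+73.1) = 0.982517
Series availability: 0.998837 × 0.995847 × 0.982517 = 0.977

0.977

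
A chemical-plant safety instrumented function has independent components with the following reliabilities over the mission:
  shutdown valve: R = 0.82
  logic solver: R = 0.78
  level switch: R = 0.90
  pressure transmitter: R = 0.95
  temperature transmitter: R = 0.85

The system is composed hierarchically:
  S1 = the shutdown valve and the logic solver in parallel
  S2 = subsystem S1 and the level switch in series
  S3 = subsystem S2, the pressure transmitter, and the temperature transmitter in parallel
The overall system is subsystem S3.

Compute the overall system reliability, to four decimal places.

0.9990

Parallel (shutdown valve and logic solver): 1 − (1 − 0.820000)(1 − 0.780000) = 0.960400
Series ([0.960400] and level switch): 0.960400 × 0.900000 = 0.864360
Parallel ([0.864360], pressure transmitter, and temperature transmitter): 1 − (1 − 0.864360)(1 − 0.950000)(1 − 0.850000) = 0.9990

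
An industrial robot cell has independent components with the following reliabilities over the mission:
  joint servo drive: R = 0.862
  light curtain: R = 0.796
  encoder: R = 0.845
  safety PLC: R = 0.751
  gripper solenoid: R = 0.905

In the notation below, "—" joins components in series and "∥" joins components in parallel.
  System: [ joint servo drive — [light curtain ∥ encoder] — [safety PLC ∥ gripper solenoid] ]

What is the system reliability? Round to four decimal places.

0.8150

Parallel (light curtain and encoder): 1 − (1 − 0.796000)(1 − 0.845000) = 0.968380
Parallel (safety PLC and gripper solenoid): 1 − (1 − 0.751000)(1 − 0.905000) = 0.976345
Series (joint servo drive, [0.968380], and [0.976345]): 0.862000 × 0.968380 × 0.976345 = 0.8150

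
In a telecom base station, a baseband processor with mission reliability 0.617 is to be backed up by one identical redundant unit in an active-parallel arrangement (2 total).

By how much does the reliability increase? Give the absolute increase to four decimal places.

R_before = 0.617
R_after = 1 − (1 − 0.617)^2 = 0.8533
ΔR = 0.8533 − 0.617 = 0.2363

0.2363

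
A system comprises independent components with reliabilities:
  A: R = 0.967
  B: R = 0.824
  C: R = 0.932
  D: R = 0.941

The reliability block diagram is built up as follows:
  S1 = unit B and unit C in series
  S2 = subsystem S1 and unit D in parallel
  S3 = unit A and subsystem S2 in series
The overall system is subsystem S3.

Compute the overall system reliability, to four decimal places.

Series (B and C): 0.824000 × 0.932000 = 0.767968
Parallel ([0.767968] and D): 1 − (1 − 0.767968)(1 − 0.941000) = 0.986310
Series (A and [0.986310]): 0.967000 × 0.986310 = 0.9538

0.9538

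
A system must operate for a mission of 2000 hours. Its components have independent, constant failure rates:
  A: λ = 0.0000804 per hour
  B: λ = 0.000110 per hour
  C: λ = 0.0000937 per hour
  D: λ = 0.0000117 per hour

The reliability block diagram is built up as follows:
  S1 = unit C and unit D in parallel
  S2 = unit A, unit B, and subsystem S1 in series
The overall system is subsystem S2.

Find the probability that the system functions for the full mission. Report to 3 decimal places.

R(A) = exp(−0.0000804 × 2000) = 0.85146
R(B) = exp(−0.000110 × 2000) = 0.80252
R(C) = exp(−0.0000937 × 2000) = 0.82911
R(D) = exp(−0.0000117 × 2000) = 0.97687
Parallel (C and D): 1 − (1 − 0.82911)(1 − 0.97687) = 0.99605
Series (A, B, and [0.99605]): 0.85146 × 0.80252 × 0.99605 = 0.681

0.681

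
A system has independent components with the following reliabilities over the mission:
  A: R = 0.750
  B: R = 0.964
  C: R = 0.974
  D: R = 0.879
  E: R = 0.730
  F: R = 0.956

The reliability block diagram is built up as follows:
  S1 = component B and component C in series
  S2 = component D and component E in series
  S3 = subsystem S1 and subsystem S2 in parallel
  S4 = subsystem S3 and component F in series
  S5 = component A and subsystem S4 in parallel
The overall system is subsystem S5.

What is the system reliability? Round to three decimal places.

0.984

Series (B and C): 0.96400 × 0.97400 = 0.93894
Series (D and E): 0.87900 × 0.73000 = 0.64167
Parallel ([0.93894] and [0.64167]): 1 − (1 − 0.93894)(1 − 0.64167) = 0.97812
Series ([0.97812] and F): 0.97812 × 0.95600 = 0.93508
Parallel (A and [0.93508]): 1 − (1 − 0.75000)(1 − 0.93508) = 0.984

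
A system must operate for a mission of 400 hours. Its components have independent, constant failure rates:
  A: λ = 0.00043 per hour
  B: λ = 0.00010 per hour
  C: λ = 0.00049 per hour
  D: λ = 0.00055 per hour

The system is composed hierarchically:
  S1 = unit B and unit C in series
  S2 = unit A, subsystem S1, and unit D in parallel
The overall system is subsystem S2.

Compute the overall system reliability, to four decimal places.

R(A) = exp(−0.00043 × 400) = 0.841979
R(B) = exp(−0.00010 × 400) = 0.960789
R(C) = exp(−0.00049 × 400) = 0.822012
R(D) = exp(−0.00055 × 400) = 0.802519
Series (B and C): 0.960789 × 0.822012 = 0.789780
Parallel (A, [0.789780], and D): 1 − (1 − 0.841979)(1 − 0.789780)(1 − 0.802519) = 0.9934

0.9934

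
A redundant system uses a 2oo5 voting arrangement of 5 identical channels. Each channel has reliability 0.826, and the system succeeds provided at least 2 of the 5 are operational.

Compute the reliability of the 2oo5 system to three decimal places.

0.996

R = Σ_{i=2}^{5} C(5,i) p^i (1−p)^{5−i} with p = 0.826
C(5,2)·0.826^2·0.174^3 = 0.03594
C(5,3)·0.826^3·0.174^2 = 0.17062
C(5,4)·0.826^4·0.174^1 = 0.40499
C(5,5)·0.826^5·0.174^0 = 0.38450
Sum = 0.996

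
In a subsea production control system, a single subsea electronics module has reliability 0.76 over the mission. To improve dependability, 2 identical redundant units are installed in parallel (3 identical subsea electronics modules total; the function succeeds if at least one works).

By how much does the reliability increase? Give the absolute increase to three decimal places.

R_before = 0.76
R_after = 1 − (1 − 0.76)^3 = 0.986
ΔR = 0.986 − 0.76 = 0.226

0.226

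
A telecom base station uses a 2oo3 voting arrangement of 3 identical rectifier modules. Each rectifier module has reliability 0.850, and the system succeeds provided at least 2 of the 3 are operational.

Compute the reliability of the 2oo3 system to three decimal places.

0.939

R = Σ_{i=2}^{3} C(3,i) p^i (1−p)^{3−i} with p = 0.850
C(3,2)·0.850^2·0.150^1 = 0.32513
C(3,3)·0.850^3·0.150^0 = 0.61413
Sum = 0.939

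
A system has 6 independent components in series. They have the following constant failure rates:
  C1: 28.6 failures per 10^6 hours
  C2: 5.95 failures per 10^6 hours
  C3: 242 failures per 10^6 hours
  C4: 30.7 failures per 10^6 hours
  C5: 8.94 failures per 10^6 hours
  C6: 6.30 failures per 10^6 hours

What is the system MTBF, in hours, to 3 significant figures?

Series of exponential components: λ_sys = Σ λ_i
λ_sys = 0.0000286 + 0.00000595 + 0.000242 + 0.0000307 + 0.00000894 + 0.00000630 = 3.2249e-04 /h
MTBF = 1 / λ_sys = 3100 h

3100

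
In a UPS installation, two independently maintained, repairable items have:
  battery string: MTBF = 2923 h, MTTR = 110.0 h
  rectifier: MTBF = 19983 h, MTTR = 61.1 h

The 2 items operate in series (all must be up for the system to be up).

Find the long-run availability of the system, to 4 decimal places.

0.9608

A(battery string) = MTBF/(MTBF+MTTR) = 2923/(2923+110.0) = 0.963732
A(rectifier) = MTBF/(MTBF+MTTR) = 19983/(19983+61.1) = 0.996952
Series availability: 0.963732 × 0.996952 = 0.9608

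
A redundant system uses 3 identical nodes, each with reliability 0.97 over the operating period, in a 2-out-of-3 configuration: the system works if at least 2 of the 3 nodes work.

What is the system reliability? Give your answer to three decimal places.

0.997

R = Σ_{i=2}^{3} C(3,i) p^i (1−p)^{3−i} with p = 0.97
C(3,2)·0.97^2·0.03^1 = 0.08468
C(3,3)·0.97^3·0.03^0 = 0.91267
Sum = 0.997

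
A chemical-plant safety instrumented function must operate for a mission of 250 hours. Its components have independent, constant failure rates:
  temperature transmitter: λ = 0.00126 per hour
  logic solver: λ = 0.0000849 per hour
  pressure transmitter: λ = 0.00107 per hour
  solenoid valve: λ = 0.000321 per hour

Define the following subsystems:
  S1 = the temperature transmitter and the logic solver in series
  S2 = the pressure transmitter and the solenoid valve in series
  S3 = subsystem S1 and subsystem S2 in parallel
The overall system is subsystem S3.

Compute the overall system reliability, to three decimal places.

R(temperature transmitter) = exp(−0.00126 × 250) = 0.72979
R(logic solver) = exp(−0.0000849 × 250) = 0.97900
R(pressure transmitter) = exp(−0.00107 × 250) = 0.76529
R(solenoid valve) = exp(−0.000321 × 250) = 0.92289
Series (temperature transmitter and logic solver): 0.72979 × 0.97900 = 0.71446
Series (pressure transmitter and solenoid valve): 0.76529 × 0.92289 = 0.70628
Parallel ([0.71446] and [0.70628]): 1 − (1 − 0.71446)(1 − 0.70628) = 0.916

0.916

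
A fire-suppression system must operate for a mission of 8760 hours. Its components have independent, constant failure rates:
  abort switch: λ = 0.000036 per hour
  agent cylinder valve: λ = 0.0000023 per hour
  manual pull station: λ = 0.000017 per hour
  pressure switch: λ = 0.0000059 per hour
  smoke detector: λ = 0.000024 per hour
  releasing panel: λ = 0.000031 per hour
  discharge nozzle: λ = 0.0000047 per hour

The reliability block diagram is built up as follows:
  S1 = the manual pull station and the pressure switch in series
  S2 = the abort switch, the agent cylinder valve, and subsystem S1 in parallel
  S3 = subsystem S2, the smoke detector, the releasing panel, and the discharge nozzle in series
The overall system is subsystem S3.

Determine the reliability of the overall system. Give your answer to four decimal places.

0.5922

R(abort switch) = exp(−0.000036 × 8760) = 0.729526
R(agent cylinder valve) = exp(−0.0000023 × 8760) = 0.980054
R(manual pull station) = exp(−0.000017 × 8760) = 0.861638
R(pressure switch) = exp(−0.0000059 × 8760) = 0.949629
R(smoke detector) = exp(−0.000024 × 8760) = 0.810390
R(releasing panel) = exp(−0.000031 × 8760) = 0.762190
R(discharge nozzle) = exp(−0.0000047 × 8760) = 0.959664
Series (manual pull station and pressure switch): 0.861638 × 0.949629 = 0.818236
Parallel (abort switch, agent cylinder valve, and [0.818236]): 1 − (1 − 0.729526)(1 − 0.980054)(1 − 0.818236) = 0.999019
Series ([0.999019], smoke detector, releasing panel, and discharge nozzle): 0.999019 × 0.810390 × 0.762190 × 0.959664 = 0.5922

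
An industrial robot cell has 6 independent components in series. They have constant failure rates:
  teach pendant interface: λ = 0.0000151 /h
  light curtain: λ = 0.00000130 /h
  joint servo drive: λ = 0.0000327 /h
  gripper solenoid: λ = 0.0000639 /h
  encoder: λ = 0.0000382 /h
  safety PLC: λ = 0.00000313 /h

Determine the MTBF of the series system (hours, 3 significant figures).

Series of exponential components: λ_sys = Σ λ_i
λ_sys = 0.0000151 + 0.00000130 + 0.0000327 + 0.0000639 + 0.0000382 + 0.00000313 = 1.5433e-04 /h
MTBF = 1 / λ_sys = 6480 h

6480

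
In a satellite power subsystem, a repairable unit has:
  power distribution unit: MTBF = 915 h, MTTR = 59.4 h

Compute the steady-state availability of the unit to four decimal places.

0.9390

A(power distribution unit) = MTBF/(MTBF+MTTR) = 915/(915+59.4) = 0.9390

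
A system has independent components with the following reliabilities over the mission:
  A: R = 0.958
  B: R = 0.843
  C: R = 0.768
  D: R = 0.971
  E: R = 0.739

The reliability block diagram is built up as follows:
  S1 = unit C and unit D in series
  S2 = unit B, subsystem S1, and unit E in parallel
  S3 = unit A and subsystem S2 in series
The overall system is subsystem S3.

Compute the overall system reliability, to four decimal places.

0.9480

Series (C and D): 0.768000 × 0.971000 = 0.745728
Parallel (B, [0.745728], and E): 1 − (1 − 0.843000)(1 − 0.745728)(1 − 0.739000) = 0.989581
Series (A and [0.989581]): 0.958000 × 0.989581 = 0.9480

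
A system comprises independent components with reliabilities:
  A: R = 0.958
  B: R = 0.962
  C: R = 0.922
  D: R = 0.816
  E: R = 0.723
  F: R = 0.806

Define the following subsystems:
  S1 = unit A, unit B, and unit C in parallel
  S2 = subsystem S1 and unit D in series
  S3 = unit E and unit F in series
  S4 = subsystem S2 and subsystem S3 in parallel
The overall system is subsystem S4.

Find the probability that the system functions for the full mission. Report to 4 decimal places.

Parallel (A, B, and C): 1 − (1 − 0.958000)(1 − 0.962000)(1 − 0.922000) = 0.999876
Series ([0.999876] and D): 0.999876 × 0.816000 = 0.815899
Series (E and F): 0.723000 × 0.806000 = 0.582738
Parallel ([0.815899] and [0.582738]): 1 − (1 − 0.815899)(1 − 0.582738) = 0.9232

0.9232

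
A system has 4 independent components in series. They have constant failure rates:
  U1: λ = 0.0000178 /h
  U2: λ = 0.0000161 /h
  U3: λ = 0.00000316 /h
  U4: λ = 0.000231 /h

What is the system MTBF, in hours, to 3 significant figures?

Series of exponential components: λ_sys = Σ λ_i
λ_sys = 0.0000178 + 0.0000161 + 0.00000316 + 0.000231 = 2.6806e-04 /h
MTBF = 1 / λ_sys = 3730 h

3730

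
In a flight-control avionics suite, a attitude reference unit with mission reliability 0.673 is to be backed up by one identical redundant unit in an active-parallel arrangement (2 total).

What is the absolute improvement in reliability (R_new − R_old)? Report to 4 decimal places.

R_before = 0.673
R_after = 1 − (1 − 0.673)^2 = 0.8931
ΔR = 0.8931 − 0.673 = 0.2201

0.2201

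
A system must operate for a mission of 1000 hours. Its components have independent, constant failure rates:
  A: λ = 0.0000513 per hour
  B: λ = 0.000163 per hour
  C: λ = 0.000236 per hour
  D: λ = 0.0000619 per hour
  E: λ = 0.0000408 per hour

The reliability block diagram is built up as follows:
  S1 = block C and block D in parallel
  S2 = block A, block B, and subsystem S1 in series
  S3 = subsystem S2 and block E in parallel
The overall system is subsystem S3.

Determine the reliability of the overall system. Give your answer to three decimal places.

0.992

R(A) = exp(−0.0000513 × 1000) = 0.94999
R(B) = exp(−0.000163 × 1000) = 0.84959
R(C) = exp(−0.000236 × 1000) = 0.78978
R(D) = exp(−0.0000619 × 1000) = 0.93998
R(E) = exp(−0.0000408 × 1000) = 0.96002
Parallel (C and D): 1 − (1 − 0.78978)(1 − 0.93998) = 0.98738
Series (A, B, and [0.98738]): 0.94999 × 0.84959 × 0.98738 = 0.79692
Parallel ([0.79692] and E): 1 − (1 − 0.79692)(1 − 0.96002) = 0.992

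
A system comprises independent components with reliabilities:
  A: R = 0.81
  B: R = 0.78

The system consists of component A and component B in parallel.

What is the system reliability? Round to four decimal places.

0.9582

Parallel (A and B): 1 − (1 − 0.810000)(1 − 0.780000) = 0.9582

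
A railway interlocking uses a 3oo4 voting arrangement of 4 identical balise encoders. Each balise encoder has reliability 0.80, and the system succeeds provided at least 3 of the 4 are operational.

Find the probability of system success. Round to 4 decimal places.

0.8192

R = Σ_{i=3}^{4} C(4,i) p^i (1−p)^{4−i} with p = 0.80
C(4,3)·0.80^3·0.20^1 = 0.409600
C(4,4)·0.80^4·0.20^0 = 0.409600
Sum = 0.8192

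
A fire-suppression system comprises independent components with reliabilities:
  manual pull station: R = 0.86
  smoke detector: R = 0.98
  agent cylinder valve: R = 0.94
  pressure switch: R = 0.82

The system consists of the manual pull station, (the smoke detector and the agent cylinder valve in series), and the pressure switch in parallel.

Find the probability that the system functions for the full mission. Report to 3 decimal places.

Series (smoke detector and agent cylinder valve): 0.98000 × 0.94000 = 0.92120
Parallel (manual pull station, [0.92120], and pressure switch): 1 − (1 − 0.86000)(1 − 0.92120)(1 − 0.82000) = 0.998

0.998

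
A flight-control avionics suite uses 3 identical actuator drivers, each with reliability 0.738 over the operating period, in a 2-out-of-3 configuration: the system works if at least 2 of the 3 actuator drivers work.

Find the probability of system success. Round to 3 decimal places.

0.830

R = Σ_{i=2}^{3} C(3,i) p^i (1−p)^{3−i} with p = 0.738
C(3,2)·0.738^2·0.262^1 = 0.42809
C(3,3)·0.738^3·0.262^0 = 0.40195
Sum = 0.830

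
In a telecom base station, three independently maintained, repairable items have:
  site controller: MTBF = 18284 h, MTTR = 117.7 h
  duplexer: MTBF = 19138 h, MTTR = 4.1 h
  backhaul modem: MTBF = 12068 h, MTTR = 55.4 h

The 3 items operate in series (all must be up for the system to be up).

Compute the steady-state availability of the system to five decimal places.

0.98885

A(site controller) = MTBF/(MTBF+MTTR) = 18284/(18284+117.7) = 0.993604
A(duplexer) = MTBF/(MTBF+MTTR) = 19138/(19138+4.1) = 0.999786
A(backhaul modem) = MTBF/(MTBF+MTTR) = 12068/(12068+55.4) = 0.995430
Series availability: 0.993604 × 0.999786 × 0.995430 = 0.98885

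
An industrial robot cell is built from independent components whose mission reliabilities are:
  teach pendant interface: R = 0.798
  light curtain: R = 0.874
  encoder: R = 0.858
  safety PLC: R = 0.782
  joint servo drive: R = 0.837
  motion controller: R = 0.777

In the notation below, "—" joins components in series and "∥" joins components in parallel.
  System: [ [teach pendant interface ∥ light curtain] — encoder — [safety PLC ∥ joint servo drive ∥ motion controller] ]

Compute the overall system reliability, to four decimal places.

Parallel (teach pendant interface and light curtain): 1 − (1 − 0.798000)(1 − 0.874000) = 0.974548
Parallel (safety PLC, joint servo drive, and motion controller): 1 − (1 − 0.782000)(1 − 0.837000)(1 − 0.777000) = 0.992076
Series ([0.974548], encoder, and [0.992076]): 0.974548 × 0.858000 × 0.992076 = 0.8295

0.8295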